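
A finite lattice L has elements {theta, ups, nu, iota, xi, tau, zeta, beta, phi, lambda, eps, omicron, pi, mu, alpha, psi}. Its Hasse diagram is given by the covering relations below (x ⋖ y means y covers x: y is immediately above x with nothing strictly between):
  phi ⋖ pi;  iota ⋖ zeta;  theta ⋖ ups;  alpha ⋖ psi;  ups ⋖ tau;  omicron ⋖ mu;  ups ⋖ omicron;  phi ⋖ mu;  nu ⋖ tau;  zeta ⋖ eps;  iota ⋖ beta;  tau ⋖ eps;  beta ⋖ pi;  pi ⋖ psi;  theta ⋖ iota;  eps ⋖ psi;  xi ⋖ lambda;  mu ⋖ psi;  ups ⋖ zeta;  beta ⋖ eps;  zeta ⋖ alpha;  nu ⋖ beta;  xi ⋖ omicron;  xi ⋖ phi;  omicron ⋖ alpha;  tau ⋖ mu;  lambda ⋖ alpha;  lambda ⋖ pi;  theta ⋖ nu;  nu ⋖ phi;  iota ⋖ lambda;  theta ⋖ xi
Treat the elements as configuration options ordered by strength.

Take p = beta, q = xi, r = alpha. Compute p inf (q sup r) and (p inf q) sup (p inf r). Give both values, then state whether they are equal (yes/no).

q sup r = alpha, so p inf (q sup r) = beta inf alpha = iota.
p inf q = theta and p inf r = iota, so (p inf q) sup (p inf r) = theta sup iota = iota.
Equal: yes.

iota; iota; yes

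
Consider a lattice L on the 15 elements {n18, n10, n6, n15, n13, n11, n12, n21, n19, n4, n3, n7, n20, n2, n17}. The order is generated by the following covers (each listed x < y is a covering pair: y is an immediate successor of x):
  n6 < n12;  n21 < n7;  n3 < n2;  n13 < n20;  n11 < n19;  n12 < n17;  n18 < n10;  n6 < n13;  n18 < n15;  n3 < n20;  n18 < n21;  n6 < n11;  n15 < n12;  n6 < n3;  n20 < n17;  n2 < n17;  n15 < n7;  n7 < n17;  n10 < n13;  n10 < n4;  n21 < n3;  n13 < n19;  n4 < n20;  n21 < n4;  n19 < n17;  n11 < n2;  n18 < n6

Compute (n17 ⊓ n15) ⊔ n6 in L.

n12

n17 ∧ n15 = n15
n15 ∨ n6 = n12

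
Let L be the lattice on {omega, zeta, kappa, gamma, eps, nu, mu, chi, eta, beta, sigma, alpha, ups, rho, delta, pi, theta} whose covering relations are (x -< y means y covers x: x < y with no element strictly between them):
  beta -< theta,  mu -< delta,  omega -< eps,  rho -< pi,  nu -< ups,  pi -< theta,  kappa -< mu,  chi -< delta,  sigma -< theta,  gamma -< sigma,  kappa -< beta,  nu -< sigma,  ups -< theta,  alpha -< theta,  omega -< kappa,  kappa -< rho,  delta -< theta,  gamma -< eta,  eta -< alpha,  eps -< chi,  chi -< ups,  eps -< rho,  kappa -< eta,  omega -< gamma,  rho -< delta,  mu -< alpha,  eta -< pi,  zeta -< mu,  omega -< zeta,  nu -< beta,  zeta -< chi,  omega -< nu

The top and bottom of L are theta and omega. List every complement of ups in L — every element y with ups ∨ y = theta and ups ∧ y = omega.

Need y with ups ∨ y = theta and ups ∧ y = omega.
Checking each element gives: eta, gamma, kappa.

eta, gamma, kappa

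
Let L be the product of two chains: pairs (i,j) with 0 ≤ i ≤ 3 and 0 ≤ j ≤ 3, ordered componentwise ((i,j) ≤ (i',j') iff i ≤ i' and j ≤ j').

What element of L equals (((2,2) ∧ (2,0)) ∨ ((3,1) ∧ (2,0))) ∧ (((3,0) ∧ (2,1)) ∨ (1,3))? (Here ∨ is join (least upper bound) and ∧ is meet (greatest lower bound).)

(2,2) ∧ (2,0) = (2,0)
(3,1) ∧ (2,0) = (2,0)
(2,0) ∨ (2,0) = (2,0)
(3,0) ∧ (2,1) = (2,0)
(2,0) ∨ (1,3) = (2,3)
(2,0) ∧ (2,3) = (2,0)

(2,0)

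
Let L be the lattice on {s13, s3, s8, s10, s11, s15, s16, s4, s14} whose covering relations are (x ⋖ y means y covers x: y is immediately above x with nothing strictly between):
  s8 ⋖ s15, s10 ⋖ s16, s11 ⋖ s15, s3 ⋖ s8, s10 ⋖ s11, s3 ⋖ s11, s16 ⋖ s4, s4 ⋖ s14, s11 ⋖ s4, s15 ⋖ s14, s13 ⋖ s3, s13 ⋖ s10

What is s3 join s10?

s11

Common upper bounds of {s3, s10}: s11, s14, s15, s4.
The least among these is s11.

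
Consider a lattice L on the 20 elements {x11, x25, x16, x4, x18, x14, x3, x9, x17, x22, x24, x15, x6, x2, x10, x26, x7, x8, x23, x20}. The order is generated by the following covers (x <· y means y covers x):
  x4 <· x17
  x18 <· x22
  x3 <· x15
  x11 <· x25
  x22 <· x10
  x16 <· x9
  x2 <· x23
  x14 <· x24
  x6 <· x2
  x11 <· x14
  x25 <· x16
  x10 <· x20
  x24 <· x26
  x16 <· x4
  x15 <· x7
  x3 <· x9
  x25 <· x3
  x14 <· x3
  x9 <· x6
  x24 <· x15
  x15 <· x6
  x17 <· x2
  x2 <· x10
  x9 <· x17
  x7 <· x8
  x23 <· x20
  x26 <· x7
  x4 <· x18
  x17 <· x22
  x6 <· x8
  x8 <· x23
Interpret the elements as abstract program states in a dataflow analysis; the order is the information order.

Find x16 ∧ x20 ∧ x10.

Common lower bounds of {x16, x20, x10}: x11, x16, x25.
The greatest among these is x16.

x16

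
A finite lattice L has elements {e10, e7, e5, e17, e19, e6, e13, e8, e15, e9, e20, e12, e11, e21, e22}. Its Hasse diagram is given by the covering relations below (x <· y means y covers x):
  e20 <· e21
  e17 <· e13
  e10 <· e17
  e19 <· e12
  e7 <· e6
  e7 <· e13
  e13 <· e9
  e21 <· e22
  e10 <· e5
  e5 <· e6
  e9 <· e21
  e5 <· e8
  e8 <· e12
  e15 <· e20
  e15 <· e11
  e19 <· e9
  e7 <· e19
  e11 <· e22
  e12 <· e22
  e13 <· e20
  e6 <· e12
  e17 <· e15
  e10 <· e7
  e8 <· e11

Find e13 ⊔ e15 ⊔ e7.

e20

Common upper bounds of {e13, e15, e7}: e20, e21, e22.
The least among these is e20.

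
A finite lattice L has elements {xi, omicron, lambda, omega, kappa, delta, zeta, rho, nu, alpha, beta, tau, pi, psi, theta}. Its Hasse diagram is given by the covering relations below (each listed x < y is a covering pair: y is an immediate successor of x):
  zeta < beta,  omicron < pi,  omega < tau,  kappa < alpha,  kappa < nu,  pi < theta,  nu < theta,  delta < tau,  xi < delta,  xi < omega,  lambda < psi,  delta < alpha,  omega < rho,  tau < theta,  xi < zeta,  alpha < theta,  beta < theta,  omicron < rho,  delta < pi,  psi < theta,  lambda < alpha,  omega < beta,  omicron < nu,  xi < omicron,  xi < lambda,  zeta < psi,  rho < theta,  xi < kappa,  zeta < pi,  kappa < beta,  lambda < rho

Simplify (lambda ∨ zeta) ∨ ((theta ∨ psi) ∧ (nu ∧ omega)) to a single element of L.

lambda ∨ zeta = psi
theta ∨ psi = theta
nu ∧ omega = xi
theta ∧ xi = xi
psi ∨ xi = psi

psi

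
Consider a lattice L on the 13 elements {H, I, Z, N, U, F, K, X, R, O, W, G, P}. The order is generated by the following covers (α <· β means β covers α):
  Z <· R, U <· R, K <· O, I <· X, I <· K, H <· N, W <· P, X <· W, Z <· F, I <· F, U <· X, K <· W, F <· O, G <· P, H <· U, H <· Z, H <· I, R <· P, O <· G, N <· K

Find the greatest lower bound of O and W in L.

Common lower bounds of {O, W}: H, I, K, N.
The greatest among these is K.

K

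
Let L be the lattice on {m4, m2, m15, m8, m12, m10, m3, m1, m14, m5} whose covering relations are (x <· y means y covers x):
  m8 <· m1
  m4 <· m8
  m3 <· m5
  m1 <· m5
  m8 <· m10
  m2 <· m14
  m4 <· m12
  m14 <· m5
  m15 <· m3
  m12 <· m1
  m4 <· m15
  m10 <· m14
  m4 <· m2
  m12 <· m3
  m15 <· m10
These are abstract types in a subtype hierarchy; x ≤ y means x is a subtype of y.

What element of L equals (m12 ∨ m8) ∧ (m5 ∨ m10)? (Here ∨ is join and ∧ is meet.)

m12 ∨ m8 = m1
m5 ∨ m10 = m5
m1 ∧ m5 = m1

m1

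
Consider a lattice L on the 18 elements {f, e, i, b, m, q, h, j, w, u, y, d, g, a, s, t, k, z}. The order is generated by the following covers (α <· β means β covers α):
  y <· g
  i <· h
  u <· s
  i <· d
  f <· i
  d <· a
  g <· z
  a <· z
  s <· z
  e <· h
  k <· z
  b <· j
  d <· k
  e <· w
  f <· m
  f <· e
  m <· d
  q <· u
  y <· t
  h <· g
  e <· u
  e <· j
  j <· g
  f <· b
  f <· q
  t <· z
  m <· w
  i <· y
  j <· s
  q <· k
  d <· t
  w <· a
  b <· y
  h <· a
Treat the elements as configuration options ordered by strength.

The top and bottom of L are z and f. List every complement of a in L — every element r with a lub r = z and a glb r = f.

Need r with a ∨ r = z and a ∧ r = f.
Checking each element gives: b, q.

b, q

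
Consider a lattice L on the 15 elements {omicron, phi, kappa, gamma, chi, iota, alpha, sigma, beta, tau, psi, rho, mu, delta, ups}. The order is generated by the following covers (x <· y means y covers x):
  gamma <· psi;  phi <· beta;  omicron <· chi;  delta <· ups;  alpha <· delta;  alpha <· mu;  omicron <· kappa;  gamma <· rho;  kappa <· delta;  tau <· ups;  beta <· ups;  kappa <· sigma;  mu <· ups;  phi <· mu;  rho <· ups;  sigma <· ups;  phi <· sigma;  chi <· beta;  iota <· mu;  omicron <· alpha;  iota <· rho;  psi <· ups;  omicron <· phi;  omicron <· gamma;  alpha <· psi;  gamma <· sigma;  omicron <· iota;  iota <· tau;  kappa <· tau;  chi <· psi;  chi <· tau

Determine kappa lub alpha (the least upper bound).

Common upper bounds of {kappa, alpha}: delta, ups.
The least among these is delta.

delta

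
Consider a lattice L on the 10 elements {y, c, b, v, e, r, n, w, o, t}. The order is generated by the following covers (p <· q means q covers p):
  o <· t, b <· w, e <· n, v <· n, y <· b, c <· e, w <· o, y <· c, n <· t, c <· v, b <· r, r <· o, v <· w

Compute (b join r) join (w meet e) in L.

b ∨ r = r
w ∧ e = c
r ∨ c = o

o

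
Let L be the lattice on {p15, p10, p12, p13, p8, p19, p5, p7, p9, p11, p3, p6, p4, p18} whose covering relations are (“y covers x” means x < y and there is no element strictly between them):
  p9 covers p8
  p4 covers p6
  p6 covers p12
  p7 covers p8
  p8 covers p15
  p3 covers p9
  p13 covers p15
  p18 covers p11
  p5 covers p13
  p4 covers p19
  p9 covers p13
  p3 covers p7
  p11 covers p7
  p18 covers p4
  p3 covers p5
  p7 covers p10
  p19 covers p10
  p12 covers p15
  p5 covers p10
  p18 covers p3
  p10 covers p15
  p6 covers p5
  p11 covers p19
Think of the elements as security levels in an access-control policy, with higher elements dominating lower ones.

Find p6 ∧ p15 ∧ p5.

p15

Common lower bounds of {p6, p15, p5}: p15.
The greatest among these is p15.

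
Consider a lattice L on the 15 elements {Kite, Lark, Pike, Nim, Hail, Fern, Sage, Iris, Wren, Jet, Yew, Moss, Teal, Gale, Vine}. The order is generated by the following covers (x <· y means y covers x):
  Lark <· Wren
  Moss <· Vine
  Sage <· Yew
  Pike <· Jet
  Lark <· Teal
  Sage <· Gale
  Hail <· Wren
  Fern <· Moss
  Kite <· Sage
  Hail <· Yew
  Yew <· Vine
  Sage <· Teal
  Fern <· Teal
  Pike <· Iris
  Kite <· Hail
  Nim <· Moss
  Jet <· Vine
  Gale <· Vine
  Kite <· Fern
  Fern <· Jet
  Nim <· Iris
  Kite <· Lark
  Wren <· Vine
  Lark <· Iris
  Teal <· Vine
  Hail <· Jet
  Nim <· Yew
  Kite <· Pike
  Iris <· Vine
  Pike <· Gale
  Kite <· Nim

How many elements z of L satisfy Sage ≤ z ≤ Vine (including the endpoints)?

The interval [Sage, Vine] = {Gale, Sage, Teal, Vine, Yew}, which has 5 elements.

5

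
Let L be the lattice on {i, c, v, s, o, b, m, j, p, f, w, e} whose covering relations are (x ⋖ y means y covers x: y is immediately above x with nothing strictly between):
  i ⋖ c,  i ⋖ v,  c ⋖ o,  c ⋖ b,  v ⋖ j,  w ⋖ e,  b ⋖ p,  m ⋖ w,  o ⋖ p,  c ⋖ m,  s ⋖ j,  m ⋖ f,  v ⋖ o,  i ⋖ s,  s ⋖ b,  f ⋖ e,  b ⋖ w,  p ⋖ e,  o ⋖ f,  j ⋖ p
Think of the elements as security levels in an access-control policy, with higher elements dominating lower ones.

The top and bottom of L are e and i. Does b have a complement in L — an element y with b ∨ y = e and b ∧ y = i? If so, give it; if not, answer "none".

none

For every candidate y, either b ∨ y ≠ e or b ∧ y ≠ i; no complement exists.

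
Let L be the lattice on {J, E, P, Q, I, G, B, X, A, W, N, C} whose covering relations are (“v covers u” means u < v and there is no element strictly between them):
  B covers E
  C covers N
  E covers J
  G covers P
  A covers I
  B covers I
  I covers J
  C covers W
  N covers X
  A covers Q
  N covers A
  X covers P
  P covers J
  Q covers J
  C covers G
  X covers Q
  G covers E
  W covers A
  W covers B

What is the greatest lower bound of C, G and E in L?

E

Common lower bounds of {C, G, E}: E, J.
The greatest among these is E.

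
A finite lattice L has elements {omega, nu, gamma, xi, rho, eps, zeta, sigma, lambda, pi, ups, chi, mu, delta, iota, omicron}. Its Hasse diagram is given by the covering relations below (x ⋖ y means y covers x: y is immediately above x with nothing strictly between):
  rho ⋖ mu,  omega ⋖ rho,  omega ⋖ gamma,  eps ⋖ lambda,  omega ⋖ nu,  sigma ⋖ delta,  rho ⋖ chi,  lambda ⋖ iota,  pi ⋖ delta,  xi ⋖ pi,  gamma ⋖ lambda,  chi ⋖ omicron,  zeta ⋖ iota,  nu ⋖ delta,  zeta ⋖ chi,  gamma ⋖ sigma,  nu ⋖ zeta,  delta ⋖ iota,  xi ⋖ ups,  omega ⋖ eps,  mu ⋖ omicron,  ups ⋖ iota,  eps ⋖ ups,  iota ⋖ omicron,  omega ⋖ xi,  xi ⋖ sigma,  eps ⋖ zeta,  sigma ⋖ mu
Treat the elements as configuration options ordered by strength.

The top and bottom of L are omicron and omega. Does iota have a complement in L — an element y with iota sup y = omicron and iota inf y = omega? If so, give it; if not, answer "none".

Need y with iota ∨ y = omicron and iota ∧ y = omega.
Checking each element gives: rho.

rho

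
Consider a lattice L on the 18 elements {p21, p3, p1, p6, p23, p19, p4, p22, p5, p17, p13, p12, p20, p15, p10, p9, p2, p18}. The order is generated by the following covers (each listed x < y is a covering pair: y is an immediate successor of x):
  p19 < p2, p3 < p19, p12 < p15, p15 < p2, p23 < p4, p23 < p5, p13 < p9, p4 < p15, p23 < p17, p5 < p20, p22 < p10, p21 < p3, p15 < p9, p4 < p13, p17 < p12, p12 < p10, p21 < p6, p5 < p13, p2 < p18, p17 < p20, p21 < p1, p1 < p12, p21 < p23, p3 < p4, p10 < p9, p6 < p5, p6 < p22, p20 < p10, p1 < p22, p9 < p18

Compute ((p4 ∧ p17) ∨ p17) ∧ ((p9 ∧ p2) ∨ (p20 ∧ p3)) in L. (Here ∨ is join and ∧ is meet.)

p4 ∧ p17 = p23
p23 ∨ p17 = p17
p9 ∧ p2 = p15
p20 ∧ p3 = p21
p15 ∨ p21 = p15
p17 ∧ p15 = p17

p17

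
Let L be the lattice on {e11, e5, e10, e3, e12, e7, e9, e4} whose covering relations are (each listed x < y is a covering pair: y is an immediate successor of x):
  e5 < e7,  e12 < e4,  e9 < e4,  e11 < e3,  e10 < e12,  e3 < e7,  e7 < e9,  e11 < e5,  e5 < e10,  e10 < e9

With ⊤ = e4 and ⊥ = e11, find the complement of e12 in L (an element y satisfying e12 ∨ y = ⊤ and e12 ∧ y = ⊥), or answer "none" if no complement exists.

e3

Need y with e12 ∨ y = e4 and e12 ∧ y = e11.
Checking each element gives: e3.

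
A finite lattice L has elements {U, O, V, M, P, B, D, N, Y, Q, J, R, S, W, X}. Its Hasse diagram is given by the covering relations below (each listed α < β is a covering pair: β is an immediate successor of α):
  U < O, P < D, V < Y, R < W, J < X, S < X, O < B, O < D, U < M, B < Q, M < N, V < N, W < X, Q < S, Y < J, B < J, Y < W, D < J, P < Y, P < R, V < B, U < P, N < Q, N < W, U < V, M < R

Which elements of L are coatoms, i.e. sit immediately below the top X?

J, S, W

The coatoms are exactly the elements covered by X: J, S, W.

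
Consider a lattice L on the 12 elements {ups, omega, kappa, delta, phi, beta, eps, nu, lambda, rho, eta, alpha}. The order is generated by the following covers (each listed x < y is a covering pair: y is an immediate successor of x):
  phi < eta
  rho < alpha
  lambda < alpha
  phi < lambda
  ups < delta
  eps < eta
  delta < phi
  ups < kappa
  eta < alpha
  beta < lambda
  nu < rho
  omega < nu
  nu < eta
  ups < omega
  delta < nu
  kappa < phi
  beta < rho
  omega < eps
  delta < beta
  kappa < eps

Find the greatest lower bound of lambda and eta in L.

phi

Common lower bounds of {lambda, eta}: delta, kappa, phi, ups.
The greatest among these is phi.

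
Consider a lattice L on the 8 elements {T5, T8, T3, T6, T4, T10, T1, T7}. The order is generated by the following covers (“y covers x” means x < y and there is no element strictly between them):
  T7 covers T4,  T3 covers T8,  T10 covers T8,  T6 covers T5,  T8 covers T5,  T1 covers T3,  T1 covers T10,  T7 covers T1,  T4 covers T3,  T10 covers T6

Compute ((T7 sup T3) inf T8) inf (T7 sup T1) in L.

T7 ∨ T3 = T7
T7 ∧ T8 = T8
T7 ∨ T1 = T7
T8 ∧ T7 = T8

T8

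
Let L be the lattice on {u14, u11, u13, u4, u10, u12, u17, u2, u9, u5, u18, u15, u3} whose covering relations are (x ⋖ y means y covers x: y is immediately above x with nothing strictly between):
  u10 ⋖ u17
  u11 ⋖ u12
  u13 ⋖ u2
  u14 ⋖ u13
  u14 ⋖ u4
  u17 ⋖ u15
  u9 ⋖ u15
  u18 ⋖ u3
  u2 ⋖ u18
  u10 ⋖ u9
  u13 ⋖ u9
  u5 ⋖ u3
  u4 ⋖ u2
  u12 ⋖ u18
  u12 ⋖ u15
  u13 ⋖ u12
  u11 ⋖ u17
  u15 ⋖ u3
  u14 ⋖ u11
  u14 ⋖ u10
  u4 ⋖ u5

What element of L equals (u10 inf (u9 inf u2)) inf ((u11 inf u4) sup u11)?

u14

u9 ∧ u2 = u13
u10 ∧ u13 = u14
u11 ∧ u4 = u14
u14 ∨ u11 = u11
u14 ∧ u11 = u14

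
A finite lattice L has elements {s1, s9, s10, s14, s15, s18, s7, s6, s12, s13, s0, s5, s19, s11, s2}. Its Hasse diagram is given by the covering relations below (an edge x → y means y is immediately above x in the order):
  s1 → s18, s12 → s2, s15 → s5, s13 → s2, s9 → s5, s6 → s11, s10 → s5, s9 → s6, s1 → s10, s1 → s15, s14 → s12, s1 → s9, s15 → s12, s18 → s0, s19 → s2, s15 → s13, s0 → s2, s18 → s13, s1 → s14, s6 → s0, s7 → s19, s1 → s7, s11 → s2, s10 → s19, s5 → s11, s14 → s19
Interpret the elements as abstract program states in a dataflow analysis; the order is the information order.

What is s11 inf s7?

Common lower bounds of {s11, s7}: s1.
The greatest among these is s1.

s1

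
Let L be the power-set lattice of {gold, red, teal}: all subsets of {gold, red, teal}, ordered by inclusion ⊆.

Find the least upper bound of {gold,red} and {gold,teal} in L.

{gold,red,teal}

Under ⊆, join is union: {gold,red} ∪ {gold,teal} = {gold,red,teal}.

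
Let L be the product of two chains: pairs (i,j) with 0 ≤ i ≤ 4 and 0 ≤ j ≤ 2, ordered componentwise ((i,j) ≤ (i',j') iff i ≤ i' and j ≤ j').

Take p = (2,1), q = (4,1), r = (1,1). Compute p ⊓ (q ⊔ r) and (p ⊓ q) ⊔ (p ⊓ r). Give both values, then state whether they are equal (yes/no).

q ⊔ r = (4,1), so p ⊓ (q ⊔ r) = (2,1) ⊓ (4,1) = (2,1).
p ⊓ q = (2,1) and p ⊓ r = (1,1), so (p ⊓ q) ⊔ (p ⊓ r) = (2,1) ⊔ (1,1) = (2,1).
Equal: yes.

(2,1); (2,1); yes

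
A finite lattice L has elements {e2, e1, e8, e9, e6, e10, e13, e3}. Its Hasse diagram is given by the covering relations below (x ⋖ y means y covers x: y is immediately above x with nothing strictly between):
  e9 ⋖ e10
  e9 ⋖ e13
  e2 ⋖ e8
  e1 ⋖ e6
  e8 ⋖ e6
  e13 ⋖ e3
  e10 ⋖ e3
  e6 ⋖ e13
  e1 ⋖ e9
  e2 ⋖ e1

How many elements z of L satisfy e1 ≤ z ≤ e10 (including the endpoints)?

The interval [e1, e10] = {e1, e10, e9}, which has 3 elements.

3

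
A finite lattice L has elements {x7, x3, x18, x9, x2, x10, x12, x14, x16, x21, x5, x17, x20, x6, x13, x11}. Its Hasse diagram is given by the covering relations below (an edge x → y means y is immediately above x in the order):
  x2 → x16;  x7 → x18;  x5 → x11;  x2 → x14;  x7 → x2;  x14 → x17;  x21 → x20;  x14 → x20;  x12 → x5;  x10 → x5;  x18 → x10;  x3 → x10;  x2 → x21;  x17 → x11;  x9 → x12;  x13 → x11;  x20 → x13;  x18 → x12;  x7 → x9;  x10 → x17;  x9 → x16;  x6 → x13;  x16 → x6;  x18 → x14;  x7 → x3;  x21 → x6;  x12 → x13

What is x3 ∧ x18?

Common lower bounds of {x3, x18}: x7.
The greatest among these is x7.

x7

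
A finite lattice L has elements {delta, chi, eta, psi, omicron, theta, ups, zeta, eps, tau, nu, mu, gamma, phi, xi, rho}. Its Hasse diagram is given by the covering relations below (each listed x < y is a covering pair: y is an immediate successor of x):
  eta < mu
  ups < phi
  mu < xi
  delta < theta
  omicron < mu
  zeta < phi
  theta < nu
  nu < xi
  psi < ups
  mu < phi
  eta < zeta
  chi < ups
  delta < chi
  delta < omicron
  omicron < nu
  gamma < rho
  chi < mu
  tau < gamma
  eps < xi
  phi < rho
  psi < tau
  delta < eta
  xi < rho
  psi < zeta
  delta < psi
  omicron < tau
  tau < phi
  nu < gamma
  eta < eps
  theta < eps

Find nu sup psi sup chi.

rho

Common upper bounds of {nu, psi, chi}: rho.
The least among these is rho.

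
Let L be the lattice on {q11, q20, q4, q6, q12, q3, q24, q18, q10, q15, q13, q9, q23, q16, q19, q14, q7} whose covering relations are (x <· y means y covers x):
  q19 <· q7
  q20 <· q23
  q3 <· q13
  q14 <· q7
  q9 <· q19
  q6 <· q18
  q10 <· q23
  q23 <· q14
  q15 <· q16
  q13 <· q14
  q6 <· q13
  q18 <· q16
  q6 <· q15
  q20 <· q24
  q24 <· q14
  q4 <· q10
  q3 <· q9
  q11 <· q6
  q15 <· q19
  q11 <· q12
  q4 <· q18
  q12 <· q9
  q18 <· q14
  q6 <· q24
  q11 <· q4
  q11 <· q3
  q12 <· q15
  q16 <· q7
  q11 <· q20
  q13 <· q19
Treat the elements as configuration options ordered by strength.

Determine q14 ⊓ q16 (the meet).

q18

Common lower bounds of {q14, q16}: q11, q18, q4, q6.
The greatest among these is q18.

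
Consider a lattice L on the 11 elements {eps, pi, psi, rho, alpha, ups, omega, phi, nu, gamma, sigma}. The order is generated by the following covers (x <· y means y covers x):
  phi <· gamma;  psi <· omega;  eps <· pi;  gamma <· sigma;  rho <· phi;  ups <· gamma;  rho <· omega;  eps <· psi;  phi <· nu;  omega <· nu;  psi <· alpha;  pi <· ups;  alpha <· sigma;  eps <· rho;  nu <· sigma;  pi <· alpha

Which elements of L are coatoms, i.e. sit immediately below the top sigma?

alpha, gamma, nu

The coatoms are exactly the elements covered by sigma: alpha, gamma, nu.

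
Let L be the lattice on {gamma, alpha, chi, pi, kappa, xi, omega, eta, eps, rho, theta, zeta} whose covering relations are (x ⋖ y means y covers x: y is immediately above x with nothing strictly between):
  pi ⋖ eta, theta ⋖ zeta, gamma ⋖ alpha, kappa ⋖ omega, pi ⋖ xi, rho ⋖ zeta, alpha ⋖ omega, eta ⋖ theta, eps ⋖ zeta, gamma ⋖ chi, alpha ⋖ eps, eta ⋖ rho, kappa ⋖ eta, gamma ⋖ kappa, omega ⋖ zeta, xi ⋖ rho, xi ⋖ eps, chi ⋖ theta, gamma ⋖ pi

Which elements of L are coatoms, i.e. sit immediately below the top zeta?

The coatoms are exactly the elements covered by zeta: eps, omega, rho, theta.

eps, omega, rho, theta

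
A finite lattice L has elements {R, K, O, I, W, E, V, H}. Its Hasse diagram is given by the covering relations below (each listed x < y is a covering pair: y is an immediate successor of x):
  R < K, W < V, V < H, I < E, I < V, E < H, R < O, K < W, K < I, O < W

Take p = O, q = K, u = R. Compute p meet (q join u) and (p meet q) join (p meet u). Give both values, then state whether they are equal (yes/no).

q join u = K, so p meet (q join u) = O meet K = R.
p meet q = R and p meet u = R, so (p meet q) join (p meet u) = R join R = R.
Equal: yes.

R; R; yes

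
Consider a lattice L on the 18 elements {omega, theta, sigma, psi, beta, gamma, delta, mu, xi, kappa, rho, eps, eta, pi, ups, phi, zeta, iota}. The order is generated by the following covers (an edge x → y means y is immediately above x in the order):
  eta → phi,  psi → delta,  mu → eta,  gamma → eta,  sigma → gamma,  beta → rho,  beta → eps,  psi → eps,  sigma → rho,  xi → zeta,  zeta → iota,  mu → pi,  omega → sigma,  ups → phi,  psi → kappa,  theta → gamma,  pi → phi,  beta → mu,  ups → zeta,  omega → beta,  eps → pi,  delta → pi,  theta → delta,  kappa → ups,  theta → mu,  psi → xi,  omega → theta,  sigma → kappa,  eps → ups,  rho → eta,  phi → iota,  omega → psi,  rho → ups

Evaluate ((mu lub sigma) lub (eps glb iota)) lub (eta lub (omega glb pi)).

phi

mu ∨ sigma = eta
eps ∧ iota = eps
eta ∨ eps = phi
omega ∧ pi = omega
eta ∨ omega = eta
phi ∨ eta = phi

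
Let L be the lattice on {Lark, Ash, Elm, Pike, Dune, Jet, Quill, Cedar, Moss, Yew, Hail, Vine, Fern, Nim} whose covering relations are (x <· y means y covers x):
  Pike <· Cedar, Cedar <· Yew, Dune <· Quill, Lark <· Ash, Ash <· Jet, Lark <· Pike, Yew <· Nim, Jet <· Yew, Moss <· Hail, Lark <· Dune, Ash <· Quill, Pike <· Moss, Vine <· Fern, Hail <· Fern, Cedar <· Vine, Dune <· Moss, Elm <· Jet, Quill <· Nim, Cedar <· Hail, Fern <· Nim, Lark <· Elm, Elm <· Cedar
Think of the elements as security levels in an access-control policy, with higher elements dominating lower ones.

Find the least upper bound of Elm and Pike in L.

Cedar

Common upper bounds of {Elm, Pike}: Cedar, Fern, Hail, Nim, Vine, Yew.
The least among these is Cedar.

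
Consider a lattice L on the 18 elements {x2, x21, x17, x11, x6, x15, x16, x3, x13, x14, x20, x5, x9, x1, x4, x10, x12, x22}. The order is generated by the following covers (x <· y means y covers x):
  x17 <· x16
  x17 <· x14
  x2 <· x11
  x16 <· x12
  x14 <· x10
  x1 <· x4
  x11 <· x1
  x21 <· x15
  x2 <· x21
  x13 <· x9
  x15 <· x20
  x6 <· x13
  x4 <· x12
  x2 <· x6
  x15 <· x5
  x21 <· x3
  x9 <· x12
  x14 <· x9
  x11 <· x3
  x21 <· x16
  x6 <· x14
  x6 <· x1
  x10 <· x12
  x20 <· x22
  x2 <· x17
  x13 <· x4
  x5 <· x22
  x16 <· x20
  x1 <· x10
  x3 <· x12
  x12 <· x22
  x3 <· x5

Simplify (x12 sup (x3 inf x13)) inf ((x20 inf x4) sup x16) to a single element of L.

x16

x3 ∧ x13 = x2
x12 ∨ x2 = x12
x20 ∧ x4 = x2
x2 ∨ x16 = x16
x12 ∧ x16 = x16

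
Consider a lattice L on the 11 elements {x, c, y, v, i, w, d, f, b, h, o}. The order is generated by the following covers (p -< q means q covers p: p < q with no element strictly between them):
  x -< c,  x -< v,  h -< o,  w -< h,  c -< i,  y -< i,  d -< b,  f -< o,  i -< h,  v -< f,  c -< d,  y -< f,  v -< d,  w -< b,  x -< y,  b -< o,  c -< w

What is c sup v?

d

Common upper bounds of {c, v}: b, d, o.
The least among these is d.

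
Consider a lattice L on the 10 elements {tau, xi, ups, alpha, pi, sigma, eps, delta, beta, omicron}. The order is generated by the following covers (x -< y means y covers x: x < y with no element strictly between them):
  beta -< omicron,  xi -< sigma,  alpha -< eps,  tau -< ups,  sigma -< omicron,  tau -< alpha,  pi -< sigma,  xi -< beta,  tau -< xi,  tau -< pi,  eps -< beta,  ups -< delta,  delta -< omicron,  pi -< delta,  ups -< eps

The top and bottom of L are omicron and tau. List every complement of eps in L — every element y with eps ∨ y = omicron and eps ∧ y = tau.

Need y with eps ∨ y = omicron and eps ∧ y = tau.
Checking each element gives: pi, sigma.

pi, sigma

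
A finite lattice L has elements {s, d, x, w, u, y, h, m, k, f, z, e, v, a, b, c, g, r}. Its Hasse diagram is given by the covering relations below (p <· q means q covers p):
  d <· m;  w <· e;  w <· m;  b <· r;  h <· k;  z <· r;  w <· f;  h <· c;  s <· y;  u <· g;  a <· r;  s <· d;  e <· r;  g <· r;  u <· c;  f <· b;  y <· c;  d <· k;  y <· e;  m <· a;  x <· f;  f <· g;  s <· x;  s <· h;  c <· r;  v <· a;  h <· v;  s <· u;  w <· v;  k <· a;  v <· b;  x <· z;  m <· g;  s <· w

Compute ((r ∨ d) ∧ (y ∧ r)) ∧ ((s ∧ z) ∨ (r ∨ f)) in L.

r ∨ d = r
y ∧ r = y
r ∧ y = y
s ∧ z = s
r ∨ f = r
s ∨ r = r
y ∧ r = y

y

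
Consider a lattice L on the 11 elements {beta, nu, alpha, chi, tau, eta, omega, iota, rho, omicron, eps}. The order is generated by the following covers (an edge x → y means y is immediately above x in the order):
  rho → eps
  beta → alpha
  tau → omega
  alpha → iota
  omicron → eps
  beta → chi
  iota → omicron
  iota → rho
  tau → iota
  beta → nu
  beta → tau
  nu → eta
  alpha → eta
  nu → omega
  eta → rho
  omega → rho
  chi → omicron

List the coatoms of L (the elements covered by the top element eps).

omicron, rho

The coatoms are exactly the elements covered by eps: omicron, rho.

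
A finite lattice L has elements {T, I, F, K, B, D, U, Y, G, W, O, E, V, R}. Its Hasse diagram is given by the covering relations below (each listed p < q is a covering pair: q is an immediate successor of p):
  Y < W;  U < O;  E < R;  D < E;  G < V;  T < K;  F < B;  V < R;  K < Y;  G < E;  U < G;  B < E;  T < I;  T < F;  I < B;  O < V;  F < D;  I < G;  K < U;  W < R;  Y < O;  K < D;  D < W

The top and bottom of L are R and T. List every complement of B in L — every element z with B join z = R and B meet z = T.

O, Y

Need z with B ∨ z = R and B ∧ z = T.
Checking each element gives: O, Y.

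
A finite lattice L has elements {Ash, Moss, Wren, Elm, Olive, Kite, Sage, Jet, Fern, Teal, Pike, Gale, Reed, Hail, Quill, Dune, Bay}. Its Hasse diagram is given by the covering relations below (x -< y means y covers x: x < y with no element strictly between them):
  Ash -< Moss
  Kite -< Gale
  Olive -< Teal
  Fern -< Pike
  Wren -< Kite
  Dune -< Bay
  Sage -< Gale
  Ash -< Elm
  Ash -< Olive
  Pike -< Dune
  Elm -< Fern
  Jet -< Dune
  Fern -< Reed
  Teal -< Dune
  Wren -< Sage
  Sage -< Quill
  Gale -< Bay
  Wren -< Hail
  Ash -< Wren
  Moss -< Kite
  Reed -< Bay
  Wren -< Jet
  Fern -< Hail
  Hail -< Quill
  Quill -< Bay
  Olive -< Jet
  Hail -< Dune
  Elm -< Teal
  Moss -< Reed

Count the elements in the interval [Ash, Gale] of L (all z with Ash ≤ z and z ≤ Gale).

The interval [Ash, Gale] = {Ash, Gale, Kite, Moss, Sage, Wren}, which has 6 elements.

6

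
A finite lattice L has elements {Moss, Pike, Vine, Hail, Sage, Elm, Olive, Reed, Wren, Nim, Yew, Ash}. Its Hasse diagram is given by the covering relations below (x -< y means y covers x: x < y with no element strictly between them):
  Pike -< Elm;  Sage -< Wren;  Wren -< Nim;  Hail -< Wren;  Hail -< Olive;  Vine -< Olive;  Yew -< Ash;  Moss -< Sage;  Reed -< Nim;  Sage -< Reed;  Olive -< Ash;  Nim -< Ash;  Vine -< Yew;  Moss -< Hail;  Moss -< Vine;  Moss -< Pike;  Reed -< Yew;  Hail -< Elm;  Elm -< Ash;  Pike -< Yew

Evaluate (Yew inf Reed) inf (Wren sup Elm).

Yew ∧ Reed = Reed
Wren ∨ Elm = Ash
Reed ∧ Ash = Reed

Reed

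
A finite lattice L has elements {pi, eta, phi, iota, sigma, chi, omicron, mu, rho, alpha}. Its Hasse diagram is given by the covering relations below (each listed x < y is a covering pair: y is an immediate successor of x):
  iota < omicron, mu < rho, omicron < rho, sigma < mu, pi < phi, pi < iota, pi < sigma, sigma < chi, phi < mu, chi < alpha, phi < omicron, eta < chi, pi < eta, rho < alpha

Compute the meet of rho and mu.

mu

Common lower bounds of {rho, mu}: mu, phi, pi, sigma.
The greatest among these is mu.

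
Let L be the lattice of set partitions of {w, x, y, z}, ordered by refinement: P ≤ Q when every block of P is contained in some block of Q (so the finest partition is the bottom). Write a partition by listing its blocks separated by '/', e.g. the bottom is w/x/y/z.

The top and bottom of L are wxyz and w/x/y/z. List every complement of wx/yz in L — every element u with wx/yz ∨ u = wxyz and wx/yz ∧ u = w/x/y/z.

w/xy/z, w/xz/y, wy/x/z, wy/xz, wz/x/y, wz/xy

Need u with wx/yz ∨ u = wxyz and wx/yz ∧ u = w/x/y/z.
Checking each element gives: w/xy/z, w/xz/y, wy/x/z, wy/xz, wz/x/y, wz/xy.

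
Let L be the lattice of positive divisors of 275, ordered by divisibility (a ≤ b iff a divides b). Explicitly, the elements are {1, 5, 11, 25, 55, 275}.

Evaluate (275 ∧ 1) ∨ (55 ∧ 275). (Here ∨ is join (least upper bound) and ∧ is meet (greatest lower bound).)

275 ∧ 1 = 1
55 ∧ 275 = 55
1 ∨ 55 = 55

55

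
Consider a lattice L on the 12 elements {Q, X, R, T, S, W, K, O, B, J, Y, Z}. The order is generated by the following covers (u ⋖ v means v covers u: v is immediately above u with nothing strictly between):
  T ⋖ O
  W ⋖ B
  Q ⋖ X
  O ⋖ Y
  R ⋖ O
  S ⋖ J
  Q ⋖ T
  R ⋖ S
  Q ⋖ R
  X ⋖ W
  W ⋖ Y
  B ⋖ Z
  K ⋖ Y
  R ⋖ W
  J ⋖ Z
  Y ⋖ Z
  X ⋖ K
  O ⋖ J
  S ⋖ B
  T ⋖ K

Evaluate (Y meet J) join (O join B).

Z

Y ∧ J = O
O ∨ B = Z
O ∨ Z = Z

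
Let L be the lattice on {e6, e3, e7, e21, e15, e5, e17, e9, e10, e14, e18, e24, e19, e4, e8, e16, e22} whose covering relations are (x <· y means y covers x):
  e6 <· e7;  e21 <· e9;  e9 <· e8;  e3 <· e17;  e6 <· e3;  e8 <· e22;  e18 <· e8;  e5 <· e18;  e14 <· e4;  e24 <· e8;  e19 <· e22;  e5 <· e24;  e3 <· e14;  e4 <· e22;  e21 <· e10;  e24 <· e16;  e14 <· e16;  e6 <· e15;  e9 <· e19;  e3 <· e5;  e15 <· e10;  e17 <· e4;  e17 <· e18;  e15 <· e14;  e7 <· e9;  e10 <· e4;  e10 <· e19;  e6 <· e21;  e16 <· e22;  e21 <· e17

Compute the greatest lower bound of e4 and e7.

Common lower bounds of {e4, e7}: e6.
The greatest among these is e6.

e6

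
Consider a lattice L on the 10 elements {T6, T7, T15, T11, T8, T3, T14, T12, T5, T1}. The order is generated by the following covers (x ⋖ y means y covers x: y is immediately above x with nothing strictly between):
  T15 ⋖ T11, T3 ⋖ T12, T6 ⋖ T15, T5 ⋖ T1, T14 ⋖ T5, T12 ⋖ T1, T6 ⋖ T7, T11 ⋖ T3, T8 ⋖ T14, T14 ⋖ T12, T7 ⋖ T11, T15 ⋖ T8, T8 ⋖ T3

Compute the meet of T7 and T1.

Common lower bounds of {T7, T1}: T6, T7.
The greatest among these is T7.

T7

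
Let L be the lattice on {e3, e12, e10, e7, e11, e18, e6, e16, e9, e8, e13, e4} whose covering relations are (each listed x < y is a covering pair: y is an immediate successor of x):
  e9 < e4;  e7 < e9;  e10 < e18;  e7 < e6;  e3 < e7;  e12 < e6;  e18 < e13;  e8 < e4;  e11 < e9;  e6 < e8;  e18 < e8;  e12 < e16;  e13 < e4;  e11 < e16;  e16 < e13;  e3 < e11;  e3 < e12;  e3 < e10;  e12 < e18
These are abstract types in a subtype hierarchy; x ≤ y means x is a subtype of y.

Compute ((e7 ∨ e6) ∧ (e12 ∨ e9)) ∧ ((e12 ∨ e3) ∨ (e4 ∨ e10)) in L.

e6

e7 ∨ e6 = e6
e12 ∨ e9 = e4
e6 ∧ e4 = e6
e12 ∨ e3 = e12
e4 ∨ e10 = e4
e12 ∨ e4 = e4
e6 ∧ e4 = e6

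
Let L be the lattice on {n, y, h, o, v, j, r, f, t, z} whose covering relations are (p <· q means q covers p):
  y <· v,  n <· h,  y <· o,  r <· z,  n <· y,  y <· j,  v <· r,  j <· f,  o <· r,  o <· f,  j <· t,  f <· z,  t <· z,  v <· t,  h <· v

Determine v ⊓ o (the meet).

y

Common lower bounds of {v, o}: n, y.
The greatest among these is y.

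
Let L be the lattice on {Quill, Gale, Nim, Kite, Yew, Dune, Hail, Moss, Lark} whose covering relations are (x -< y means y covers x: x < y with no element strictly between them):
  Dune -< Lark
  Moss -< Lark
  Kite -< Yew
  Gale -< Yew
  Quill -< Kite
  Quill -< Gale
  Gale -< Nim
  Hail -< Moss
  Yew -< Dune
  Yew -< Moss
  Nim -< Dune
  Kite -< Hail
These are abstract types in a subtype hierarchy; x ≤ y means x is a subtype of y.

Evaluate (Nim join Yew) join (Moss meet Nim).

Nim ∨ Yew = Dune
Moss ∧ Nim = Gale
Dune ∨ Gale = Dune

Dune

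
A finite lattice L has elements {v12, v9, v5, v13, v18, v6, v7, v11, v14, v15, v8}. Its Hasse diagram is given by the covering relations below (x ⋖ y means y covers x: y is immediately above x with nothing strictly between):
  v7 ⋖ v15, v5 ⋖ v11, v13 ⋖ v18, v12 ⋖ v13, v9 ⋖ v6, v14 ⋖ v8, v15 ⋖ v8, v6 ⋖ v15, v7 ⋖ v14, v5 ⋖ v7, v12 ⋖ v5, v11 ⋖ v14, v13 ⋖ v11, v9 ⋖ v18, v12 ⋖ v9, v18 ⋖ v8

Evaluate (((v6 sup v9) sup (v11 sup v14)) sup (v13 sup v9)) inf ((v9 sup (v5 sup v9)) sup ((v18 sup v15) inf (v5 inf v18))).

v6 ∨ v9 = v6
v11 ∨ v14 = v14
v6 ∨ v14 = v8
v13 ∨ v9 = v18
v8 ∨ v18 = v8
v5 ∨ v9 = v15
v9 ∨ v15 = v15
v18 ∨ v15 = v8
v5 ∧ v18 = v12
v8 ∧ v12 = v12
v15 ∨ v12 = v15
v8 ∧ v15 = v15

v15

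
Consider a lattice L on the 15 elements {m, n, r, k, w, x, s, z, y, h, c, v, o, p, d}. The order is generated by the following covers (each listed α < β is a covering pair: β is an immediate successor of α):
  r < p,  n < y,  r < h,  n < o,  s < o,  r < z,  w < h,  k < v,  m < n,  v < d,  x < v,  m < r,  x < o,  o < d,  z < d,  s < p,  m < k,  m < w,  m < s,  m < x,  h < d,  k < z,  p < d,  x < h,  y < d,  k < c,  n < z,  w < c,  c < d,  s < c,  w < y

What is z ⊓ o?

Common lower bounds of {z, o}: m, n.
The greatest among these is n.

n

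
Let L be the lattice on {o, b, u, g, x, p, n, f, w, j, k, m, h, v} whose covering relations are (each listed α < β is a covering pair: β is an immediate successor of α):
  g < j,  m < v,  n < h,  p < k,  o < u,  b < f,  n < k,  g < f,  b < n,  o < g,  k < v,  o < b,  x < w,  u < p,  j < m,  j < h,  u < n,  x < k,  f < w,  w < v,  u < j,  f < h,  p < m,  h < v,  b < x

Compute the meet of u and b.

o

Common lower bounds of {u, b}: o.
The greatest among these is o.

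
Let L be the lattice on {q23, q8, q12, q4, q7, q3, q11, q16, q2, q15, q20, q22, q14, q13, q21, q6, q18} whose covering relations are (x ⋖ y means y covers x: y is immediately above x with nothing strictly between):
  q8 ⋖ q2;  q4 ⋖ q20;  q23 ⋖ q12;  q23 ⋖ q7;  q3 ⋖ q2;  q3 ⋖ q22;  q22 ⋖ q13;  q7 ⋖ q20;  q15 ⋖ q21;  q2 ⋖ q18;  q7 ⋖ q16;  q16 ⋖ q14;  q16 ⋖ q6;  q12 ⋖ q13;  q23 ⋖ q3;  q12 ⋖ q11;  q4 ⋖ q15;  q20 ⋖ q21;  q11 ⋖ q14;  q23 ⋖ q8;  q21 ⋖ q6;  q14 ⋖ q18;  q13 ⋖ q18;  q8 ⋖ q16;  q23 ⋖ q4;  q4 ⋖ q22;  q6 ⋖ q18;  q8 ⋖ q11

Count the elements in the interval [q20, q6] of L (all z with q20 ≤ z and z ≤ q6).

3

The interval [q20, q6] = {q20, q21, q6}, which has 3 elements.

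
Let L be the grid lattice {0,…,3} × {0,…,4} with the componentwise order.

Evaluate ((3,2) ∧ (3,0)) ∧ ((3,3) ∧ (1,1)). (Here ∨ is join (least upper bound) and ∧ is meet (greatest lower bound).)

(3,2) ∧ (3,0) = (3,0)
(3,3) ∧ (1,1) = (1,1)
(3,0) ∧ (1,1) = (1,0)

(1,0)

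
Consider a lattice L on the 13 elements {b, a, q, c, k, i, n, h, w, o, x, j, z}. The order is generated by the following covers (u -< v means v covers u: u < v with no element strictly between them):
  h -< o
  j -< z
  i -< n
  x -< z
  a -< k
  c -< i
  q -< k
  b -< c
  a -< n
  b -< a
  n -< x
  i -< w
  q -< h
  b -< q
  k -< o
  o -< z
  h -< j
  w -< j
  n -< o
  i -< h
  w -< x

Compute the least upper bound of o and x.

Common upper bounds of {o, x}: z.
The least among these is z.

z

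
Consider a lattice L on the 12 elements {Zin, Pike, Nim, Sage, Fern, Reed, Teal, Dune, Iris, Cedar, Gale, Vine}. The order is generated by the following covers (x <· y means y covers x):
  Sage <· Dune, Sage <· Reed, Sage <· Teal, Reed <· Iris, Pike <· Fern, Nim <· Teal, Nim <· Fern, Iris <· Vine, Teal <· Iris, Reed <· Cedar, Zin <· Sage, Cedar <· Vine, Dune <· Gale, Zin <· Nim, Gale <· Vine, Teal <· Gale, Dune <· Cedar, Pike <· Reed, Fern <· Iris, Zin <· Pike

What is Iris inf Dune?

Common lower bounds of {Iris, Dune}: Sage, Zin.
The greatest among these is Sage.

Sage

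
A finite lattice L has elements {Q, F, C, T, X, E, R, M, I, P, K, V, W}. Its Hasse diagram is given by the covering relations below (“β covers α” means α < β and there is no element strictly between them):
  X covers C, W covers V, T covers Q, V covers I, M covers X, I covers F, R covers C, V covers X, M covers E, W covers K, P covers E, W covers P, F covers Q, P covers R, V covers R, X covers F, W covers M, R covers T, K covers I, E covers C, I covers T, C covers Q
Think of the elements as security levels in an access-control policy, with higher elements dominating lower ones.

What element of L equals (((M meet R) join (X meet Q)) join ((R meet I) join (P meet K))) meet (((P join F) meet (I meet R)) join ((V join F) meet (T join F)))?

M ∧ R = C
X ∧ Q = Q
C ∨ Q = C
R ∧ I = T
P ∧ K = T
T ∨ T = T
C ∨ T = R
P ∨ F = W
I ∧ R = T
W ∧ T = T
V ∨ F = V
T ∨ F = I
V ∧ I = I
T ∨ I = I
R ∧ I = T

T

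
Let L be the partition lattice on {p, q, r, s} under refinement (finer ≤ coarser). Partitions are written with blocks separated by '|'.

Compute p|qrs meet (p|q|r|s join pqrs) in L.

p|qrs

p|q|r|s ∨ pqrs = pqrs
p|qrs ∧ pqrs = p|qrs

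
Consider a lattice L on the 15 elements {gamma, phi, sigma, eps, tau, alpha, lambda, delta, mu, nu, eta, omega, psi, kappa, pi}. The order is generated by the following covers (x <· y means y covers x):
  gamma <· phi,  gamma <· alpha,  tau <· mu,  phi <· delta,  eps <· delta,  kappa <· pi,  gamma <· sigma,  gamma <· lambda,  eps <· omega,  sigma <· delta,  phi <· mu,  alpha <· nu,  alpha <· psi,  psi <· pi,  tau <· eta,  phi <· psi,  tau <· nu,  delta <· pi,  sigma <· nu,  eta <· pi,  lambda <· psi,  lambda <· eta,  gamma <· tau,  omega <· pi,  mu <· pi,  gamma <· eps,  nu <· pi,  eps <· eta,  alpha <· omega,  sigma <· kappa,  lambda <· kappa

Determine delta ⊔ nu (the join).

pi

Common upper bounds of {delta, nu}: pi.
The least among these is pi.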